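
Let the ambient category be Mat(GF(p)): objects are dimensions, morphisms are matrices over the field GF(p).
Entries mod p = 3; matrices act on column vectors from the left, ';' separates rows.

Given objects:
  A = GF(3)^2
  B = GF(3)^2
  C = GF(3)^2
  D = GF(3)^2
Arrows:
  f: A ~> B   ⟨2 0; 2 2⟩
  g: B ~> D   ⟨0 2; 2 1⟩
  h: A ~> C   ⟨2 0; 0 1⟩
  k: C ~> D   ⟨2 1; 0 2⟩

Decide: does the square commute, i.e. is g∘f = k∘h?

Answer: COMMUTES

Derivation:
1) trace f;g:
  e0=⟨1,0⟩ f~>⟨2,2⟩ g~>⟨1,0⟩
  e1=⟨0,1⟩ f~>⟨0,2⟩ g~>⟨1,2⟩
  ⟦path⟧₁ = ⟨1 1; 0 2⟩
2) trace h;k:
  e0=⟨1,0⟩ h~>⟨2,0⟩ k~>⟨1,0⟩
  e1=⟨0,1⟩ h~>⟨0,1⟩ k~>⟨1,2⟩
  ⟦path⟧₂ = ⟨1 1; 0 2⟩
Equal? same morphism ✓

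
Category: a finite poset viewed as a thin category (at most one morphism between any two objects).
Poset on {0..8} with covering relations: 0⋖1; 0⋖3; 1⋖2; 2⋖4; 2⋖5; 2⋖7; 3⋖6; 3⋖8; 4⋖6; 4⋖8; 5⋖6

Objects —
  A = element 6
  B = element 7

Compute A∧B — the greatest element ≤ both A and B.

Answer: A∧B = 2

Trace:
{x : x<=A ∧ x<=B} = {0,1,2}  (A=6, B=7)
  0 <= 2
  1 <= 2
  2 <= 2
glb = 2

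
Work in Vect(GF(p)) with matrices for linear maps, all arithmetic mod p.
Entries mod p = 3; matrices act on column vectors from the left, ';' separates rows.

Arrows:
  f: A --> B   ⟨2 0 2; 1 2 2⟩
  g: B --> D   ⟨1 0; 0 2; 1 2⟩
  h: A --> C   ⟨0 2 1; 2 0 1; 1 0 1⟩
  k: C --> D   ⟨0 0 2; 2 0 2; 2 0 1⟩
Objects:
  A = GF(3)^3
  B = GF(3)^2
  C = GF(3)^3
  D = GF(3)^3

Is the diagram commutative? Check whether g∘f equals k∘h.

Answer: COMMUTES

Derivation:
1) trace f;g:
  e0=⟨1,0,0⟩ f-->⟨2,1⟩ g-->⟨2,2,1⟩
  e1=⟨0,1,0⟩ f-->⟨0,2⟩ g-->⟨0,1,1⟩
  e2=⟨0,0,1⟩ f-->⟨2,2⟩ g-->⟨2,1,0⟩
  ⟦path⟧₁ = ⟨2 0 2; 2 1 1; 1 1 0⟩
2) trace h;k:
  e0=⟨1,0,0⟩ h-->⟨0,2,1⟩ k-->⟨2,2,1⟩
  e1=⟨0,1,0⟩ h-->⟨2,0,0⟩ k-->⟨0,1,1⟩
  e2=⟨0,0,1⟩ h-->⟨1,1,1⟩ k-->⟨2,1,0⟩
  ⟦path⟧₂ = ⟨2 0 2; 2 1 1; 1 1 0⟩
Equal? YES — commutes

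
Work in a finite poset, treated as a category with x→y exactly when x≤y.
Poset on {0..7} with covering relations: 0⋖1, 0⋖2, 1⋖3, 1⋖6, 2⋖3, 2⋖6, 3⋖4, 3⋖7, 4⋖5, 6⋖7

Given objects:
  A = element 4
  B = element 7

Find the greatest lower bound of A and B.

Answer: A∧B = 3

Work:
{x : x<=A ∧ x<=B} = {0,1,2,3}  (A=4, B=7)
  0 <= 3
  1 <= 3
  2 <= 3
  3 <= 3
glb = 3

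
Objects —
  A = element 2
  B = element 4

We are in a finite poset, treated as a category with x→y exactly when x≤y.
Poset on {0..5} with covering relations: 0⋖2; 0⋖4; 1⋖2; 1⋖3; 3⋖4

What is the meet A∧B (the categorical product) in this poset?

{x : x⊑A ∧ x⊑B} = {0,1}  (A=2, B=4)
  maximal lower bounds 0 and 1 are incomparable: neither 0⊑1 nor 1⊑0
→ no greatest lower bound exists

Answer: NO MEET EXISTS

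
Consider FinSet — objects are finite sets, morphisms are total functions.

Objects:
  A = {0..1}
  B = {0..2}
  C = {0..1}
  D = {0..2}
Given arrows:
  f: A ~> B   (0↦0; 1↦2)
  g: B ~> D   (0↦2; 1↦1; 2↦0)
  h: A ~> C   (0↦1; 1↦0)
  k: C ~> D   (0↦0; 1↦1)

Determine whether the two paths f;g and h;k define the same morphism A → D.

Answer: DOES NOT COMMUTE

Work:
Path 1 = f;g:
  0 f~>0 g~>2
  1 f~>2 g~>0
  result₁ = (0↦2; 1↦0)
Path 2 = h;k:
  0 h~>1 k~>1
  1 h~>0 k~>0
  result₂ = (0↦1; 1↦0)
Equal? distinct morphisms ✗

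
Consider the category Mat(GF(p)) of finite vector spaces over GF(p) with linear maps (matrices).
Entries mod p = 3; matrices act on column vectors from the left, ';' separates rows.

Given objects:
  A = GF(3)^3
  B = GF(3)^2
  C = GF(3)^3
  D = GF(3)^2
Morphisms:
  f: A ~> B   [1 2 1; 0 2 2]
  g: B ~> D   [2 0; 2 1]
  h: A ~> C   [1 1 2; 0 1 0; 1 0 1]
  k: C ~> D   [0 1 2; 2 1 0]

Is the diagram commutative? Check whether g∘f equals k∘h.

Answer: COMMUTES

Work:
Along f;g (path 1):
  e0=(1,0,0) f~>(1,0) g~>(2,2)
  e1=(0,1,0) f~>(2,2) g~>(1,0)
  e2=(0,0,1) f~>(1,2) g~>(2,1)
  composite₁ = [2 1 2; 2 0 1]
Along h;k (path 2):
  e0=(1,0,0) h~>(1,0,1) k~>(2,2)
  e1=(0,1,0) h~>(1,1,0) k~>(1,0)
  e2=(0,0,1) h~>(2,0,1) k~>(2,1)
  composite₂ = [2 1 2; 2 0 1]
Equal? YES — commutes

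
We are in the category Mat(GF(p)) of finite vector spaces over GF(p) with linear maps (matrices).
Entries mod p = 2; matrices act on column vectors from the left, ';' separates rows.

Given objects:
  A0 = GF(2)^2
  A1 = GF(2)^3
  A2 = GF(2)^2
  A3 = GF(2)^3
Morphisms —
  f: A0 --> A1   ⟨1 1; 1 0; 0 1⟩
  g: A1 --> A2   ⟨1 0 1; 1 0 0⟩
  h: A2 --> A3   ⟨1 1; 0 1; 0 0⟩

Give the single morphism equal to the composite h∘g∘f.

  e0=[1,0] f-->[1,1,0] g-->[1,1] h-->[0,1,0]
  e1=[0,1] f-->[1,0,1] g-->[0,1] h-->[1,1,0]
result: ⟨0 1; 1 1; 0 0⟩

Answer: ⟨0 1; 1 1; 0 0⟩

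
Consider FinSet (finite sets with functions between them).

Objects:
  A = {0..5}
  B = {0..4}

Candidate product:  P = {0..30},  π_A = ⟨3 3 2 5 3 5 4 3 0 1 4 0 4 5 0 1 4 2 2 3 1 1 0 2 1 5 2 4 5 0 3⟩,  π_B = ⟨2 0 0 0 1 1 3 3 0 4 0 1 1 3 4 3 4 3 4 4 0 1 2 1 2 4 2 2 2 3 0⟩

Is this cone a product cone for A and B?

|A|·|B| = 6·5 = 30;  |P| = 31
  → cardinalities differ; no bijection possible.

Answer: NOT A VALID PRODUCT — |P|=31 ≠ |A|·|B|=30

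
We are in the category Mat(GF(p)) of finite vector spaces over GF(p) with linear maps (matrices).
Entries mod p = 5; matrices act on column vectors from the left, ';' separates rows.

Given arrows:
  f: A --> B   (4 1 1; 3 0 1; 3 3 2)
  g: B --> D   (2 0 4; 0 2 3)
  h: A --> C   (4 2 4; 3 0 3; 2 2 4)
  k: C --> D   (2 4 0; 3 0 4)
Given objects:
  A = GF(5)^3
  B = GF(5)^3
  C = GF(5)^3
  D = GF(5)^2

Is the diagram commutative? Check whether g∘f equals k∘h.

1) trace f;g:
  e0=⟨1,0,0⟩ f-->⟨4,3,3⟩ g-->⟨0,0⟩
  e1=⟨0,1,0⟩ f-->⟨1,0,3⟩ g-->⟨4,4⟩
  e2=⟨0,0,1⟩ f-->⟨1,1,2⟩ g-->⟨0,3⟩
  composite₁ = (0 4 0; 0 4 3)
2) trace h;k:
  e0=⟨1,0,0⟩ h-->⟨4,3,2⟩ k-->⟨0,0⟩
  e1=⟨0,1,0⟩ h-->⟨2,0,2⟩ k-->⟨4,4⟩
  e2=⟨0,0,1⟩ h-->⟨4,3,4⟩ k-->⟨0,3⟩
  composite₂ = (0 4 0; 0 4 3)
Equal? YES — commutes

Answer: COMMUTES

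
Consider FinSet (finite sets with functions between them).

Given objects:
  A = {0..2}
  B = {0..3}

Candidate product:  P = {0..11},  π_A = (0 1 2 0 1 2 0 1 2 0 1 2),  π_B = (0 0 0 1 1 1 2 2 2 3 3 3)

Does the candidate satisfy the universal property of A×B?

|A|·|B| = 3·4 = 12;  |P| = 12
Check the pairing map k ↦ (π_A(k), π_B(k)):
  0 ↦ (0,0)
  1 ↦ (1,0)
  2 ↦ (2,0)
  3 ↦ (0,1)
  4 ↦ (1,1)
  5 ↦ (2,1)
  6 ↦ (0,2)
  7 ↦ (1,2)
  8 ↦ (2,2)
  9 ↦ (0,3)
  10 ↦ (1,3)
  11 ↦ (2,3)
distinct pairs in image: 12 / 12 needed
  → bijection onto A×B; projections well-typed.

Answer: VALID PRODUCT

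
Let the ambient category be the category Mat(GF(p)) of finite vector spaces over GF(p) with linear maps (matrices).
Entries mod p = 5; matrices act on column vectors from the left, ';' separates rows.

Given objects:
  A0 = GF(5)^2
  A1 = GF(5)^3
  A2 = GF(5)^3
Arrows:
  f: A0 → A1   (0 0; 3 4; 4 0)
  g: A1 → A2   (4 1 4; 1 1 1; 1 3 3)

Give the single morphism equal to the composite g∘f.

Answer: (4 4; 2 4; 1 2)

Trace:
  e0=(1,0) f→(0,3,4) g→(4,2,1)
  e1=(0,1) f→(0,4,0) g→(4,4,2)
result: (4 4; 2 4; 1 2)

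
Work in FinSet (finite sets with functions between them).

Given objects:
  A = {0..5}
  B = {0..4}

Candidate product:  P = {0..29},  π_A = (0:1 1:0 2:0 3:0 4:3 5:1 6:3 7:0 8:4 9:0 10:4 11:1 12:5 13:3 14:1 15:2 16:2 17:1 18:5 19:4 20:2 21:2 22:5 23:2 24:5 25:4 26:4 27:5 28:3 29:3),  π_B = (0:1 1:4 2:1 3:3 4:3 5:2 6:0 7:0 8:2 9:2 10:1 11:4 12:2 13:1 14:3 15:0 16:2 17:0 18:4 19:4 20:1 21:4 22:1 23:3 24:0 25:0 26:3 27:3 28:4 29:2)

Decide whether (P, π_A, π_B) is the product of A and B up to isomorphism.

Answer: VALID PRODUCT

Trace:
|A|·|B| = 6·5 = 30;  |P| = 30
Check the pairing map k ↦ (π_A(k), π_B(k)):
  0 : (1,1)
  1 : (0,4)
  2 : (0,1)
  3 : (0,3)
  4 : (3,3)
  5 : (1,2)
  6 : (3,0)
  7 : (0,0)
  8 : (4,2)
  9 : (0,2)
  10 : (4,1)
  11 : (1,4)
  12 : (5,2)
  13 : (3,1)
  14 : (1,3)
  15 : (2,0)
  16 : (2,2)
  17 : (1,0)
  18 : (5,4)
  19 : (4,4)
  20 : (2,1)
  21 : (2,4)
  22 : (5,1)
  23 : (2,3)
  24 : (5,0)
  25 : (4,0)
  26 : (4,3)
  27 : (5,3)
  28 : (3,4)
  29 : (3,2)
distinct pairs in image: 30 / 30 needed
  → bijection onto A×B; projections well-typed.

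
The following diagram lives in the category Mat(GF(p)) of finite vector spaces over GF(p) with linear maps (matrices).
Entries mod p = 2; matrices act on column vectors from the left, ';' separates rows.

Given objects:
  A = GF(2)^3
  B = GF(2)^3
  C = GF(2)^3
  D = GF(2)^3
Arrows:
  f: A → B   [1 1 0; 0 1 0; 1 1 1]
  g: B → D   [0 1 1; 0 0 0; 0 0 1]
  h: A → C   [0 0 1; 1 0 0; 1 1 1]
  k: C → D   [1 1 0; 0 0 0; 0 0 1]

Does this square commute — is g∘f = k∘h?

Answer: COMMUTES

Derivation:
Along f;g (path 1):
  e0=[1,0,0] f→[1,0,1] g→[1,0,1]
  e1=[0,1,0] f→[1,1,1] g→[0,0,1]
  e2=[0,0,1] f→[0,0,1] g→[1,0,1]
  composite₁ = [1 0 1; 0 0 0; 1 1 1]
Along h;k (path 2):
  e0=[1,0,0] h→[0,1,1] k→[1,0,1]
  e1=[0,1,0] h→[0,0,1] k→[0,0,1]
  e2=[0,0,1] h→[1,0,1] k→[1,0,1]
  composite₂ = [1 0 1; 0 0 0; 1 1 1]
Equal? YES — commutes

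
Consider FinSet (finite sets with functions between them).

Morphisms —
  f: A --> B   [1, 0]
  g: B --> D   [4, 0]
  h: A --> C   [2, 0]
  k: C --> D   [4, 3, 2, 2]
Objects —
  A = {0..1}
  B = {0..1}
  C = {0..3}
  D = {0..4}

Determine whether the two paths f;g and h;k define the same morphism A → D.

Answer: DOES NOT COMMUTE

Work:
Path 1 = f;g:
  0 f-->1 g-->0
  1 f-->0 g-->4
  ⟦path⟧₁ = [0, 4]
Path 2 = h;k:
  0 h-->2 k-->2
  1 h-->0 k-->4
  ⟦path⟧₂ = [2, 4]
Equal? NO — does not commute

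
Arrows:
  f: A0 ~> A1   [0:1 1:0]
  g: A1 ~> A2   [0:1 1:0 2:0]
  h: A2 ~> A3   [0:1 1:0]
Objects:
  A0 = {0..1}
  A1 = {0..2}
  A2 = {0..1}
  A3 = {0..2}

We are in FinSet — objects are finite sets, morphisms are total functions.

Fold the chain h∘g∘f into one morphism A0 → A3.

Answer: [0:1 1:0]

Trace:
  0 f~>1 g~>0 h~>1
  1 f~>0 g~>1 h~>0
⟦path⟧: [0:1 1:0]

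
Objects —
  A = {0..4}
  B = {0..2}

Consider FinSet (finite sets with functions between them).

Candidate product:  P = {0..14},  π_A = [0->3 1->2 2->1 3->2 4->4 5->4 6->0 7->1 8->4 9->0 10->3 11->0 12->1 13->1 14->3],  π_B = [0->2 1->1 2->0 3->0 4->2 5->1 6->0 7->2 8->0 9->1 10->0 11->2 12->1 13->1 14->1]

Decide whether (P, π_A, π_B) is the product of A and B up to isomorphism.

|A|·|B| = 5·3 = 15;  |P| = 15
Check the pairing map k ↦ (π_A(k), π_B(k)):
  0 -> (3,2)
  1 -> (2,1)
  2 -> (1,0)
  3 -> (2,0)
  4 -> (4,2)
  5 -> (4,1)
  6 -> (0,0)
  7 -> (1,2)
  8 -> (4,0)
  9 -> (0,1)
  10 -> (3,0)
  11 -> (0,2)
  12 -> (1,1)
  13 -> (1,1)  ✗ repeats pair of k=12
  14 -> (3,1)
distinct pairs in image: 14 / 15 needed
  → (1,1) hit at k=12 and k=13

Answer: NOT A VALID PRODUCT — duplicate pair at indices 13,12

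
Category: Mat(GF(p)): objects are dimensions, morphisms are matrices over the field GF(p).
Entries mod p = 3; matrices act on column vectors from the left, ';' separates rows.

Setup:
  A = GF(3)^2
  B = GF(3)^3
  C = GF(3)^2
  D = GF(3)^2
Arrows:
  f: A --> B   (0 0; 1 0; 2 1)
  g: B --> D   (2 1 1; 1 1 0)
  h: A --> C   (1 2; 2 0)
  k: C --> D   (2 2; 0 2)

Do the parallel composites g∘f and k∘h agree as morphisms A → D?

Answer: COMMUTES

Trace:
Along f;g (path 1):
  e0=⟨1,0⟩ f-->⟨0,1,2⟩ g-->⟨0,1⟩
  e1=⟨0,1⟩ f-->⟨0,0,1⟩ g-->⟨1,0⟩
  ⟦path⟧₁ = (0 1; 1 0)
Along h;k (path 2):
  e0=⟨1,0⟩ h-->⟨1,2⟩ k-->⟨0,1⟩
  e1=⟨0,1⟩ h-->⟨2,0⟩ k-->⟨1,0⟩
  ⟦path⟧₂ = (0 1; 1 0)
Equal? equal; square commutes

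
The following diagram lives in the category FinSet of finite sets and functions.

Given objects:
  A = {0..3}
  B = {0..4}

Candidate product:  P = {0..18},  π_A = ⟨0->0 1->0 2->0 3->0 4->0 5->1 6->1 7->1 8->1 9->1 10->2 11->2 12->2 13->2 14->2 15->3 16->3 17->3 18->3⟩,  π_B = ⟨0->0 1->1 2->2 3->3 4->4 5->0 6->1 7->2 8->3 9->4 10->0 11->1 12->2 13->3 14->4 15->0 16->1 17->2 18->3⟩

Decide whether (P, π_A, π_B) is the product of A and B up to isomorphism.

|A|·|B| = 4·5 = 20;  |P| = 19
  → cardinalities differ; no bijection possible.

Answer: NOT A VALID PRODUCT — |P|=19 ≠ |A|·|B|=20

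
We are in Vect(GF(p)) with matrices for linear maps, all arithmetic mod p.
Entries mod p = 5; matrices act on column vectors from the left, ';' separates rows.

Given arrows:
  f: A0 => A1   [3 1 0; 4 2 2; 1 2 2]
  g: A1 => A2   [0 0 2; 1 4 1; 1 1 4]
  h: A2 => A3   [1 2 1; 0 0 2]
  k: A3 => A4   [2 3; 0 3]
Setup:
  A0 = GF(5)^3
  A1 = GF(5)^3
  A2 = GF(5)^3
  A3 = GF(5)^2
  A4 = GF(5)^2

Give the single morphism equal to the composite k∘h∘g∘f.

Answer: [2 0 3; 1 1 0]

Trace:
  e0=[1,0,0] f=>[3,4,1] g=>[2,0,1] h=>[3,2] k=>[2,1]
  e1=[0,1,0] f=>[1,2,2] g=>[4,1,1] h=>[2,2] k=>[0,1]
  e2=[0,0,1] f=>[0,2,2] g=>[4,0,0] h=>[4,0] k=>[3,0]
composite: [2 0 3; 1 1 0]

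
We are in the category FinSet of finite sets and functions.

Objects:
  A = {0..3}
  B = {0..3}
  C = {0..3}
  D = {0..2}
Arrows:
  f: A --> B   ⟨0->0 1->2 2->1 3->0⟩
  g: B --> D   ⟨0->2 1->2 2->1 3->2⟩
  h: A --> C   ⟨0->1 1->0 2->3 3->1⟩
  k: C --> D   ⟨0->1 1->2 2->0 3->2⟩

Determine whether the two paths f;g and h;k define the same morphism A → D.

1) trace f;g:
  0 f-->0 g-->2
  1 f-->2 g-->1
  2 f-->1 g-->2
  3 f-->0 g-->2
  result₁ = ⟨0->2 1->1 2->2 3->2⟩
2) trace h;k:
  0 h-->1 k-->2
  1 h-->0 k-->1
  2 h-->3 k-->2
  3 h-->1 k-->2
  result₂ = ⟨0->2 1->1 2->2 3->2⟩
Equal? equal; square commutes

Answer: COMMUTES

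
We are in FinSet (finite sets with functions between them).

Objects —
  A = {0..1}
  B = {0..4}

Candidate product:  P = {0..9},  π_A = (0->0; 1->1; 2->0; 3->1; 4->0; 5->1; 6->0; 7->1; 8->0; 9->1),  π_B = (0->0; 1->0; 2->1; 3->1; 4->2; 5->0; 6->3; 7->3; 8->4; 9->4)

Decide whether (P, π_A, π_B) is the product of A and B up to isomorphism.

Answer: NOT A VALID PRODUCT — duplicate pair at indices 1,5

Derivation:
|A|·|B| = 2·5 = 10;  |P| = 10
Check the pairing map k ↦ (π_A(k), π_B(k)):
  0 -> (0,0)
  1 -> (1,0)
  2 -> (0,1)
  3 -> (1,1)
  4 -> (0,2)
  5 -> (1,0)  ✗ repeats pair of k=1
  6 -> (0,3)
  7 -> (1,3)
  8 -> (0,4)
  9 -> (1,4)
distinct pairs in image: 9 / 10 needed
  → (1,0) hit at k=1 and k=5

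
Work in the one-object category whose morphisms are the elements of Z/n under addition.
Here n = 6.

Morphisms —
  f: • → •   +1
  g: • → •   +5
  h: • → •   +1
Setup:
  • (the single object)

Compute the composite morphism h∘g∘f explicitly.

  0 +1≡1 +5≡0 +1≡1  (mod 6)
⟦path⟧: +1

Answer: +1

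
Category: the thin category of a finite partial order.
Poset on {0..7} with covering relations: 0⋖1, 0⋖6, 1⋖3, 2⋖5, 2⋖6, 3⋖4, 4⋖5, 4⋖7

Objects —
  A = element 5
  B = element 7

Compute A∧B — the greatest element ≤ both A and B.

Answer: A∧B = 4

Trace:
{x : x<=A ∧ x<=B} = {0,1,3,4}  (A=5, B=7)
  0 <= 4
  1 <= 4
  3 <= 4
  4 <= 4
glb = 4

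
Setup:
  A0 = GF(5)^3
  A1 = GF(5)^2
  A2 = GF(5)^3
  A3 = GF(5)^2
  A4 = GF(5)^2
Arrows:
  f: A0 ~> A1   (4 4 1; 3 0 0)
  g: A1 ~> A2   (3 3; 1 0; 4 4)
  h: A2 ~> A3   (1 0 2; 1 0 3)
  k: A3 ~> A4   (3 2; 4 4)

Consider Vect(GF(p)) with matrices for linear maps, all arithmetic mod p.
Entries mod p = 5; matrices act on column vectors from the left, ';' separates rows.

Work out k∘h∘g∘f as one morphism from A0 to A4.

Answer: (1 2 3; 3 1 4)

Trace:
  e0=⟨1,0,0⟩ f~>⟨4,3⟩ g~>⟨1,4,3⟩ h~>⟨2,0⟩ k~>⟨1,3⟩
  e1=⟨0,1,0⟩ f~>⟨4,0⟩ g~>⟨2,4,1⟩ h~>⟨4,0⟩ k~>⟨2,1⟩
  e2=⟨0,0,1⟩ f~>⟨1,0⟩ g~>⟨3,1,4⟩ h~>⟨1,0⟩ k~>⟨3,4⟩
result: (1 2 3; 3 1 4)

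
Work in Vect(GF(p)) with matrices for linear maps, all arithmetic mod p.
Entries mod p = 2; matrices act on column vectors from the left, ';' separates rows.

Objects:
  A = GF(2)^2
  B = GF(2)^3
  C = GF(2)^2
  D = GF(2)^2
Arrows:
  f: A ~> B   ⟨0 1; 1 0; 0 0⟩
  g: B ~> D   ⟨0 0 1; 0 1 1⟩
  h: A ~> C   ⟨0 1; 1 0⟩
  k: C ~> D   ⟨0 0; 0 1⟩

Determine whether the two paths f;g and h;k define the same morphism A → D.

Answer: COMMUTES

Work:
Path 1 = f;g:
  e0=⟨1,0⟩ f~>⟨0,1,0⟩ g~>⟨0,1⟩
  e1=⟨0,1⟩ f~>⟨1,0,0⟩ g~>⟨0,0⟩
  composite₁ = ⟨0 0; 1 0⟩
Path 2 = h;k:
  e0=⟨1,0⟩ h~>⟨0,1⟩ k~>⟨0,1⟩
  e1=⟨0,1⟩ h~>⟨1,0⟩ k~>⟨0,0⟩
  composite₂ = ⟨0 0; 1 0⟩
Equal? YES — commutes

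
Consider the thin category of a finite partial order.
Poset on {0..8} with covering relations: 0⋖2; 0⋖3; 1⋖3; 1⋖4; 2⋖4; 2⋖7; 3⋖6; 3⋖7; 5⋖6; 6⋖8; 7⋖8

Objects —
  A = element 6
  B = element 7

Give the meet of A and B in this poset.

{x : x<=A ∧ x<=B} = {0,1,3}  (A=6, B=7)
  0 <= 3
  1 <= 3
  3 <= 3
glb = 3

Answer: A∧B = 3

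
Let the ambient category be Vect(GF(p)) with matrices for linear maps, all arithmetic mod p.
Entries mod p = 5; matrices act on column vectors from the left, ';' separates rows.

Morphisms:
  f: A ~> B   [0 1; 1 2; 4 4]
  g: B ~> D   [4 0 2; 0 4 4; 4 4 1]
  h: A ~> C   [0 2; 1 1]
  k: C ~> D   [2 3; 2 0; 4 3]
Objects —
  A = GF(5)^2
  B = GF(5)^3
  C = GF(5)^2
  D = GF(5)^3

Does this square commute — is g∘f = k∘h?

Along f;g (path 1):
  e0=[1,0] f~>[0,1,4] g~>[3,0,3]
  e1=[0,1] f~>[1,2,4] g~>[2,4,1]
  result₁ = [3 2; 0 4; 3 1]
Along h;k (path 2):
  e0=[1,0] h~>[0,1] k~>[3,0,3]
  e1=[0,1] h~>[2,1] k~>[2,4,1]
  result₂ = [3 2; 0 4; 3 1]
Equal? equal; square commutes

Answer: COMMUTES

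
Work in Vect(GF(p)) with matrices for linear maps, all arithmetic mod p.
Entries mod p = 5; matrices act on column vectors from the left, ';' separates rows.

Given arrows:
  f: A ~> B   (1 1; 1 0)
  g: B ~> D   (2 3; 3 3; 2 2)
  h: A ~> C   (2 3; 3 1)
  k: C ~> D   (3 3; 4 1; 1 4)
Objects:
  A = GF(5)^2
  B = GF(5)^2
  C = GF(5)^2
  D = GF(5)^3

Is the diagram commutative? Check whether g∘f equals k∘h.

Along f;g (path 1):
  e0=[1,0] f~>[1,1] g~>[0,1,4]
  e1=[0,1] f~>[1,0] g~>[2,3,2]
  result₁ = (0 2; 1 3; 4 2)
Along h;k (path 2):
  e0=[1,0] h~>[2,3] k~>[0,1,4]
  e1=[0,1] h~>[3,1] k~>[2,3,2]
  result₂ = (0 2; 1 3; 4 2)
Equal? equal; square commutes

Answer: COMMUTES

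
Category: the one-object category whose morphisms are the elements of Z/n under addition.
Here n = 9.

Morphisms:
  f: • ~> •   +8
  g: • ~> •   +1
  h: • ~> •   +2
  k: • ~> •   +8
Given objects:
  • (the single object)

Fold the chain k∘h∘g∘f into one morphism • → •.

  0 +8≡8 +1≡0 +2≡2 +8≡1  (mod 9)
⟦path⟧: +1

Answer: +1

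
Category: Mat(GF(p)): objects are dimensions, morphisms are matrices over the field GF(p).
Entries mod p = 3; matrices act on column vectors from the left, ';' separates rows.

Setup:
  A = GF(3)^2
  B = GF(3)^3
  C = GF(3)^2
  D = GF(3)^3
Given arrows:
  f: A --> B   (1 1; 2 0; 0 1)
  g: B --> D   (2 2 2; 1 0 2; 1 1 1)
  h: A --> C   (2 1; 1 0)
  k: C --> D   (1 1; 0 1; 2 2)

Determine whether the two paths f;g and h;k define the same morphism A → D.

Answer: COMMUTES

Trace:
Path 1 = f;g:
  e0=⟨1,0⟩ f-->⟨1,2,0⟩ g-->⟨0,1,0⟩
  e1=⟨0,1⟩ f-->⟨1,0,1⟩ g-->⟨1,0,2⟩
  result₁ = (0 1; 1 0; 0 2)
Path 2 = h;k:
  e0=⟨1,0⟩ h-->⟨2,1⟩ k-->⟨0,1,0⟩
  e1=⟨0,1⟩ h-->⟨1,0⟩ k-->⟨1,0,2⟩
  result₂ = (0 1; 1 0; 0 2)
Equal? YES — commutes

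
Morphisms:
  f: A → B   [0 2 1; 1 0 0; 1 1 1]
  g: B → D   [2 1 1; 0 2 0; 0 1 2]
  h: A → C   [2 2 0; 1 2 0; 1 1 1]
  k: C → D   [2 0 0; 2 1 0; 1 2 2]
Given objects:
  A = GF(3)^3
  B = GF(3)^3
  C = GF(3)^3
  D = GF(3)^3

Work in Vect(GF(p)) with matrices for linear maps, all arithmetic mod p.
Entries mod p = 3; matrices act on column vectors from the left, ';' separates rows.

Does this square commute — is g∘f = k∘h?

Answer: DOES NOT COMMUTE

Work:
1) trace f;g:
  e0=(1,0,0) f→(0,1,1) g→(2,2,0)
  e1=(0,1,0) f→(2,0,1) g→(2,0,2)
  e2=(0,0,1) f→(1,0,1) g→(0,0,2)
  result₁ = [2 2 0; 2 0 0; 0 2 2]
2) trace h;k:
  e0=(1,0,0) h→(2,1,1) k→(1,2,0)
  e1=(0,1,0) h→(2,2,1) k→(1,0,2)
  e2=(0,0,1) h→(0,0,1) k→(0,0,2)
  result₂ = [1 1 0; 2 0 0; 0 2 2]
Equal? distinct morphisms ✗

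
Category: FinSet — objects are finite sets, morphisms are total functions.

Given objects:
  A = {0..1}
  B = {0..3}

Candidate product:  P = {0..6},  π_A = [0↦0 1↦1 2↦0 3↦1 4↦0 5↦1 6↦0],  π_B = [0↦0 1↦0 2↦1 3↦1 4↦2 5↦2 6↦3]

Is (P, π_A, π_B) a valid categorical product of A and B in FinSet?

Answer: NOT A VALID PRODUCT — |P|=7 ≠ |A|·|B|=8

Work:
|A|·|B| = 2·4 = 8;  |P| = 7
  → cardinalities differ; no bijection possible.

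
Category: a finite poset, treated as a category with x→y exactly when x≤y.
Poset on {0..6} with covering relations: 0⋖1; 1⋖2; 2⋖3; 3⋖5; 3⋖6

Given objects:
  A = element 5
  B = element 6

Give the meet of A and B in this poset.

Answer: A∧B = 3

Trace:
{x : x≤A ∧ x≤B} = {0,1,2,3}  (A=5, B=6)
  0 ≤ 3
  1 ≤ 3
  2 ≤ 3
  3 ≤ 3
glb = 3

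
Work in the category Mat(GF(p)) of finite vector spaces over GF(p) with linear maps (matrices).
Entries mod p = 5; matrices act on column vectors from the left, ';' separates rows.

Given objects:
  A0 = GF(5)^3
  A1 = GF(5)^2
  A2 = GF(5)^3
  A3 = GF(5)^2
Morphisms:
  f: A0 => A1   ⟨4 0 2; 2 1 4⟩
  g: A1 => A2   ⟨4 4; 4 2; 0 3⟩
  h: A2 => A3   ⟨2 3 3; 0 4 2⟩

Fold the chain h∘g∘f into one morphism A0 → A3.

Answer: ⟨1 3 2; 2 4 3⟩

Derivation:
  e0=[1,0,0] f=>[4,2] g=>[4,0,1] h=>[1,2]
  e1=[0,1,0] f=>[0,1] g=>[4,2,3] h=>[3,4]
  e2=[0,0,1] f=>[2,4] g=>[4,1,2] h=>[2,3]
result: ⟨1 3 2; 2 4 3⟩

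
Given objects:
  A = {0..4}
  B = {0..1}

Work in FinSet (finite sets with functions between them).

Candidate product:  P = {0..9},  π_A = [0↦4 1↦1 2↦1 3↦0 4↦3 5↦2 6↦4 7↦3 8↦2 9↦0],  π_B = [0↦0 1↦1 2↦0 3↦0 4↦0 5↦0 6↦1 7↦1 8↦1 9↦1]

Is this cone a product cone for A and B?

|A|·|B| = 5·2 = 10;  |P| = 10
Check the pairing map k ↦ (π_A(k), π_B(k)):
  0 ↦ (4,0)
  1 ↦ (1,1)
  2 ↦ (1,0)
  3 ↦ (0,0)
  4 ↦ (3,0)
  5 ↦ (2,0)
  6 ↦ (4,1)
  7 ↦ (3,1)
  8 ↦ (2,1)
  9 ↦ (0,1)
distinct pairs in image: 10 / 10 needed
  → bijection onto A×B; projections well-typed.

Answer: VALID PRODUCT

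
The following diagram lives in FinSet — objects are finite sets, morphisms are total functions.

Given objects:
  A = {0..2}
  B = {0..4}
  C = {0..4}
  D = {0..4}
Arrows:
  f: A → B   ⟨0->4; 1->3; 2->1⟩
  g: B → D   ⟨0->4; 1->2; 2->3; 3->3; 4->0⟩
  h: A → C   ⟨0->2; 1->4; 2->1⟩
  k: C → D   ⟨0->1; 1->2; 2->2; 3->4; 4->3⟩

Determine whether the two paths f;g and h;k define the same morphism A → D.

Path 1 = f;g:
  0 f→4 g→0
  1 f→3 g→3
  2 f→1 g→2
  composite₁ = ⟨0->0; 1->3; 2->2⟩
Path 2 = h;k:
  0 h→2 k→2
  1 h→4 k→3
  2 h→1 k→2
  composite₂ = ⟨0->2; 1->3; 2->2⟩
Equal? differ; not commutative

Answer: DOES NOT COMMUTE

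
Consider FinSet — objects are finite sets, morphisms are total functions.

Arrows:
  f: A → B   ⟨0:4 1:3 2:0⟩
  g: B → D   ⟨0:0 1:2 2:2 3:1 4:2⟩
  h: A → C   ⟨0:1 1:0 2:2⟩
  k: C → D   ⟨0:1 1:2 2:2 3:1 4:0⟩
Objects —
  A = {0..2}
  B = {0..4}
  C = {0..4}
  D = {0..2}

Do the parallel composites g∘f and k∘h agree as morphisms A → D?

Answer: DOES NOT COMMUTE

Work:
Along f;g (path 1):
  0 f→4 g→2
  1 f→3 g→1
  2 f→0 g→0
  result₁ = ⟨0:2 1:1 2:0⟩
Along h;k (path 2):
  0 h→1 k→2
  1 h→0 k→1
  2 h→2 k→2
  result₂ = ⟨0:2 1:1 2:2⟩
Equal? differ; not commutative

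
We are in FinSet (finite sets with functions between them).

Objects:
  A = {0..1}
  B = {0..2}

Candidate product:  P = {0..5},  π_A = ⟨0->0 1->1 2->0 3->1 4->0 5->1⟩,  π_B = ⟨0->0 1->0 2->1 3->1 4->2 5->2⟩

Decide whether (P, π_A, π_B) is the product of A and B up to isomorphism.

Answer: VALID PRODUCT

Trace:
|A|·|B| = 2·3 = 6;  |P| = 6
Check the pairing map k ↦ (π_A(k), π_B(k)):
  0 -> (0,0)
  1 -> (1,0)
  2 -> (0,1)
  3 -> (1,1)
  4 -> (0,2)
  5 -> (1,2)
distinct pairs in image: 6 / 6 needed
  → bijection onto A×B; projections well-typed.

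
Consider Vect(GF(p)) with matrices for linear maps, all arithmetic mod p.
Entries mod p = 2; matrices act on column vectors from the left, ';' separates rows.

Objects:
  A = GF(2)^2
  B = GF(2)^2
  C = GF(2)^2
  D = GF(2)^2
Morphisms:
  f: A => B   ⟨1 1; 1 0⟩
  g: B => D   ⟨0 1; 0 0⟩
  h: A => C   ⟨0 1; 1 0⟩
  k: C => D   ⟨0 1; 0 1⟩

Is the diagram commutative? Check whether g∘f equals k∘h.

Answer: DOES NOT COMMUTE

Trace:
1) trace f;g:
  e0=(1,0) f=>(1,1) g=>(1,0)
  e1=(0,1) f=>(1,0) g=>(0,0)
  result₁ = ⟨1 0; 0 0⟩
2) trace h;k:
  e0=(1,0) h=>(0,1) k=>(1,1)
  e1=(0,1) h=>(1,0) k=>(0,0)
  result₂ = ⟨1 0; 1 0⟩
Equal? distinct morphisms ✗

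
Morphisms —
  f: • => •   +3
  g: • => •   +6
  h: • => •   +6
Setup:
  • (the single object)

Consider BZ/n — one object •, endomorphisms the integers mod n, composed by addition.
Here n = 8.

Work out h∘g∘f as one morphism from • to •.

  0 +3≡3 +6≡1 +6≡7  (mod 8)
result: +7

Answer: +7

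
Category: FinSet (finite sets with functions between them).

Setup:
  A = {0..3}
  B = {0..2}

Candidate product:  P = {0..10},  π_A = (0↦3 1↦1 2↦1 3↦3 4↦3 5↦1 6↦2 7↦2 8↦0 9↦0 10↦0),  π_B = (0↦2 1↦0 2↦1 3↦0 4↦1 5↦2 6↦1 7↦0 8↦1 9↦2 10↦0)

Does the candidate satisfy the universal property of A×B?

Answer: NOT A VALID PRODUCT — |P|=11 ≠ |A|·|B|=12

Trace:
|A|·|B| = 4·3 = 12;  |P| = 11
  → cardinalities differ; no bijection possible.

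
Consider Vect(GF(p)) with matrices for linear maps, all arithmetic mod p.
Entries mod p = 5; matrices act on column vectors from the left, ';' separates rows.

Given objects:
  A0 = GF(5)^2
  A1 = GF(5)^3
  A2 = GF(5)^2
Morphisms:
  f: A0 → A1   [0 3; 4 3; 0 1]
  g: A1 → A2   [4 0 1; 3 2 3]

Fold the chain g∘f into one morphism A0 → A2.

  e0=(1,0) f→(0,4,0) g→(0,3)
  e1=(0,1) f→(3,3,1) g→(3,3)
composite: [0 3; 3 3]

Answer: [0 3; 3 3]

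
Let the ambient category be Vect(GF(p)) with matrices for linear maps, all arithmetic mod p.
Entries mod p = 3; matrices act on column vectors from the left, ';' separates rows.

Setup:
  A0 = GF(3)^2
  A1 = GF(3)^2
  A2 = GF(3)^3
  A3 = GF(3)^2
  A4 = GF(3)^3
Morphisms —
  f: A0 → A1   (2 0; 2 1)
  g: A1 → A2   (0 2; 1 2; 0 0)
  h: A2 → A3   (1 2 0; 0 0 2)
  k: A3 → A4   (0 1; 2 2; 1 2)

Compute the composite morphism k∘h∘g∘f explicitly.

  e0=⟨1,0⟩ f→⟨2,2⟩ g→⟨1,0,0⟩ h→⟨1,0⟩ k→⟨0,2,1⟩
  e1=⟨0,1⟩ f→⟨0,1⟩ g→⟨2,2,0⟩ h→⟨0,0⟩ k→⟨0,0,0⟩
result: (0 0; 2 0; 1 0)

Answer: (0 0; 2 0; 1 0)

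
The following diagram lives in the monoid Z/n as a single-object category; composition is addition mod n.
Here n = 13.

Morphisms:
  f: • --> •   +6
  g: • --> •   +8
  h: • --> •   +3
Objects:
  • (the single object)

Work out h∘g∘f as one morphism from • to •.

  0 +6≡6 +8≡1 +3≡4  (mod 13)
⟦path⟧: +4

Answer: +4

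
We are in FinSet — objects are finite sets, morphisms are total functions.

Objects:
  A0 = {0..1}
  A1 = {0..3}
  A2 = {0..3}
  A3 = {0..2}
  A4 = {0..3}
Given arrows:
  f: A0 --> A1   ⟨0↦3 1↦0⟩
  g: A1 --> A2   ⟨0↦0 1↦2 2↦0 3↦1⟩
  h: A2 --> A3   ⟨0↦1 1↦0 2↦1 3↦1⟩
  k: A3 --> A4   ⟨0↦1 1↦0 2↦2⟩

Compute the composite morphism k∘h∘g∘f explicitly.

Answer: ⟨0↦1 1↦0⟩

Trace:
  0 f-->3 g-->1 h-->0 k-->1
  1 f-->0 g-->0 h-->1 k-->0
⟦path⟧: ⟨0↦1 1↦0⟩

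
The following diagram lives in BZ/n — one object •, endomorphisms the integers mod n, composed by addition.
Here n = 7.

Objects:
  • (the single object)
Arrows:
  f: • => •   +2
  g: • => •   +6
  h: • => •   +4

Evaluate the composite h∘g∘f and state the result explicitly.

Answer: +5

Work:
  0 +2≡2 +6≡1 +4≡5  (mod 7)
⟦path⟧: +5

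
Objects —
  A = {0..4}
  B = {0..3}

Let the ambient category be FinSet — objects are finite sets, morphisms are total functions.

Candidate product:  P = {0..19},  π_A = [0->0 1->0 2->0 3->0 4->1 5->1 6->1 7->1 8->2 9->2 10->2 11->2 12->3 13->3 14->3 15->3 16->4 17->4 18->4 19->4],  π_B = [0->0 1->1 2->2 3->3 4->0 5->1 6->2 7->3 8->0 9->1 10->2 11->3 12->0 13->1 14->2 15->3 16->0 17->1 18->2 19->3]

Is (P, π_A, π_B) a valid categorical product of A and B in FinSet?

|A|·|B| = 5·4 = 20;  |P| = 20
Check the pairing map k ↦ (π_A(k), π_B(k)):
  0 -> (0,0)
  1 -> (0,1)
  2 -> (0,2)
  3 -> (0,3)
  4 -> (1,0)
  5 -> (1,1)
  6 -> (1,2)
  7 -> (1,3)
  8 -> (2,0)
  9 -> (2,1)
  10 -> (2,2)
  11 -> (2,3)
  12 -> (3,0)
  13 -> (3,1)
  14 -> (3,2)
  15 -> (3,3)
  16 -> (4,0)
  17 -> (4,1)
  18 -> (4,2)
  19 -> (4,3)
distinct pairs in image: 20 / 20 needed
  → bijection onto A×B; projections well-typed.

Answer: VALID PRODUCT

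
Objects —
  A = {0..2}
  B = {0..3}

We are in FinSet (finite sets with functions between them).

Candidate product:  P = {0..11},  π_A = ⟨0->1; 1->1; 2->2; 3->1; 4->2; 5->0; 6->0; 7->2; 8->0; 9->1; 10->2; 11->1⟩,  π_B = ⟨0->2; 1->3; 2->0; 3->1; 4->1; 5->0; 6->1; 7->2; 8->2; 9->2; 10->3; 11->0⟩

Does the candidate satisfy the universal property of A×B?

|A|·|B| = 3·4 = 12;  |P| = 12
Check the pairing map k ↦ (π_A(k), π_B(k)):
  0 -> (1,2)
  1 -> (1,3)
  2 -> (2,0)
  3 -> (1,1)
  4 -> (2,1)
  5 -> (0,0)
  6 -> (0,1)
  7 -> (2,2)
  8 -> (0,2)
  9 -> (1,2)  ✗ repeats pair of k=0
  10 -> (2,3)
  11 -> (1,0)
distinct pairs in image: 11 / 12 needed
  → (1,2) hit at k=0 and k=9

Answer: NOT A VALID PRODUCT — duplicate pair at indices 9,0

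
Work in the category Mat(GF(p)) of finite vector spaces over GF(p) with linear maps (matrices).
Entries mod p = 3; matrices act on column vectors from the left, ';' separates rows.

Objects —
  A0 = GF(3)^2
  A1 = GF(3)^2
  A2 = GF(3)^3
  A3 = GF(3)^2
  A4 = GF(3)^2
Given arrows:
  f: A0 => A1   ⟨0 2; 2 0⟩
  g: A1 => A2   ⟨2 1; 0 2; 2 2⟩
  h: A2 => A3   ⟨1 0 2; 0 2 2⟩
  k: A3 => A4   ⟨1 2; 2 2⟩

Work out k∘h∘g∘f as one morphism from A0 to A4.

Answer: ⟨0 1; 1 1⟩

Trace:
  e0=⟨1,0⟩ f=>⟨0,2⟩ g=>⟨2,1,1⟩ h=>⟨1,1⟩ k=>⟨0,1⟩
  e1=⟨0,1⟩ f=>⟨2,0⟩ g=>⟨1,0,1⟩ h=>⟨0,2⟩ k=>⟨1,1⟩
result: ⟨0 1; 1 1⟩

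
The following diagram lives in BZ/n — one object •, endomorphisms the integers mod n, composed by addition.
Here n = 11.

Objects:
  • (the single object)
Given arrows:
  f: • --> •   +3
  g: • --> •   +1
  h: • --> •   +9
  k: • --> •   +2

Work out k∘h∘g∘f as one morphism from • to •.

Answer: +4

Work:
  0 +3≡3 +1≡4 +9≡2 +2≡4  (mod 11)
⟦path⟧: +4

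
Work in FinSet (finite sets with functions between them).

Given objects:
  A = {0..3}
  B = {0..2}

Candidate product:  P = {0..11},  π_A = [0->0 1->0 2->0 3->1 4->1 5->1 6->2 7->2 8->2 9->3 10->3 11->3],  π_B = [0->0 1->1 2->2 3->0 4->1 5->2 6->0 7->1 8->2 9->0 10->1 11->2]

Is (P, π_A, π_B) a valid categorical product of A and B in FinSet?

|A|·|B| = 4·3 = 12;  |P| = 12
Check the pairing map k ↦ (π_A(k), π_B(k)):
  0 -> (0,0)
  1 -> (0,1)
  2 -> (0,2)
  3 -> (1,0)
  4 -> (1,1)
  5 -> (1,2)
  6 -> (2,0)
  7 -> (2,1)
  8 -> (2,2)
  9 -> (3,0)
  10 -> (3,1)
  11 -> (3,2)
distinct pairs in image: 12 / 12 needed
  → bijection onto A×B; projections well-typed.

Answer: VALID PRODUCT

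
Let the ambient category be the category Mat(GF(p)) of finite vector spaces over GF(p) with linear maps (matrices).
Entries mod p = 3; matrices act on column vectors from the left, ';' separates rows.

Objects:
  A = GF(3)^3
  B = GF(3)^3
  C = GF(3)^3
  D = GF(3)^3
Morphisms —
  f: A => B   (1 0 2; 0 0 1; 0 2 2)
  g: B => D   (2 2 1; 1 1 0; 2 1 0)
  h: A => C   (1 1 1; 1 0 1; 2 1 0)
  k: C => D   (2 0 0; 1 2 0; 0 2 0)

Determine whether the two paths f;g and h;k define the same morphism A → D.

Answer: DOES NOT COMMUTE

Trace:
1) trace f;g:
  e0=⟨1,0,0⟩ f=>⟨1,0,0⟩ g=>⟨2,1,2⟩
  e1=⟨0,1,0⟩ f=>⟨0,0,2⟩ g=>⟨2,0,0⟩
  e2=⟨0,0,1⟩ f=>⟨2,1,2⟩ g=>⟨2,0,2⟩
  composite₁ = (2 2 2; 1 0 0; 2 0 2)
2) trace h;k:
  e0=⟨1,0,0⟩ h=>⟨1,1,2⟩ k=>⟨2,0,2⟩
  e1=⟨0,1,0⟩ h=>⟨1,0,1⟩ k=>⟨2,1,0⟩
  e2=⟨0,0,1⟩ h=>⟨1,1,0⟩ k=>⟨2,0,2⟩
  composite₂ = (2 2 2; 0 1 0; 2 0 2)
Equal? distinct morphisms ✗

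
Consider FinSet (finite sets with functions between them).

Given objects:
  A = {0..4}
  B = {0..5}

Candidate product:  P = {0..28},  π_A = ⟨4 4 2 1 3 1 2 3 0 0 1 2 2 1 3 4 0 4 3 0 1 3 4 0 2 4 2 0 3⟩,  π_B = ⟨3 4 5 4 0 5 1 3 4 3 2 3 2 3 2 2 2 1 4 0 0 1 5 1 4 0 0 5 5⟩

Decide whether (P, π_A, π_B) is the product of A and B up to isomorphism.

|A|·|B| = 5·6 = 30;  |P| = 29
  → cardinalities differ; no bijection possible.

Answer: NOT A VALID PRODUCT — |P|=29 ≠ |A|·|B|=30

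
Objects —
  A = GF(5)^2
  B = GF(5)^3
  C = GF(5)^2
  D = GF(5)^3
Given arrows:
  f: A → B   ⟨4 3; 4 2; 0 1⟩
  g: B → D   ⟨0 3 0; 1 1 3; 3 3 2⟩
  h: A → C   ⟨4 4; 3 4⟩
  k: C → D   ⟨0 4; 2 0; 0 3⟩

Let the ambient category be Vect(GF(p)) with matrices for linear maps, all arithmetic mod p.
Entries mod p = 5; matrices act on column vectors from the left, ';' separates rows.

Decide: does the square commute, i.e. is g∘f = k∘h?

Path 1 = f;g:
  e0=[1,0] f→[4,4,0] g→[2,3,4]
  e1=[0,1] f→[3,2,1] g→[1,3,2]
  composite₁ = ⟨2 1; 3 3; 4 2⟩
Path 2 = h;k:
  e0=[1,0] h→[4,3] k→[2,3,4]
  e1=[0,1] h→[4,4] k→[1,3,2]
  composite₂ = ⟨2 1; 3 3; 4 2⟩
Equal? YES — commutes

Answer: COMMUTES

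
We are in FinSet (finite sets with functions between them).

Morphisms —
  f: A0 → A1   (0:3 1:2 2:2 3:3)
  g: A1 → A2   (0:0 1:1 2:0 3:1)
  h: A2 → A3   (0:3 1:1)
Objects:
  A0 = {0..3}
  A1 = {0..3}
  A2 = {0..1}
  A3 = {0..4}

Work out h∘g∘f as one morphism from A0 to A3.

Answer: (0:1 1:3 2:3 3:1)

Work:
  0 f→3 g→1 h→1
  1 f→2 g→0 h→3
  2 f→2 g→0 h→3
  3 f→3 g→1 h→1
result: (0:1 1:3 2:3 3:1)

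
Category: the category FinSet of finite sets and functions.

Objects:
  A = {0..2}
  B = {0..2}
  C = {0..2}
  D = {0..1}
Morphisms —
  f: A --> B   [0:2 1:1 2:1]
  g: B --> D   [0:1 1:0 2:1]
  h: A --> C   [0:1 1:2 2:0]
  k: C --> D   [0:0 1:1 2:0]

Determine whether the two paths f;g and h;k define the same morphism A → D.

1) trace f;g:
  0 f-->2 g-->1
  1 f-->1 g-->0
  2 f-->1 g-->0
  ⟦path⟧₁ = [0:1 1:0 2:0]
2) trace h;k:
  0 h-->1 k-->1
  1 h-->2 k-->0
  2 h-->0 k-->0
  ⟦path⟧₂ = [0:1 1:0 2:0]
Equal? equal; square commutes

Answer: COMMUTES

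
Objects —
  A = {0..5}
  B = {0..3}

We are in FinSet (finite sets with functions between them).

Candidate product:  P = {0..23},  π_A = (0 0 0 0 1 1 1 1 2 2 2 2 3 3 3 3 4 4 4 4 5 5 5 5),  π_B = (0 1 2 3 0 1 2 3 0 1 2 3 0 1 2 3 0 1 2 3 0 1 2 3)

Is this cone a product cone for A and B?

|A|·|B| = 6·4 = 24;  |P| = 24
Check the pairing map k ↦ (π_A(k), π_B(k)):
  0 : (0,0)
  1 : (0,1)
  2 : (0,2)
  3 : (0,3)
  4 : (1,0)
  5 : (1,1)
  6 : (1,2)
  7 : (1,3)
  8 : (2,0)
  9 : (2,1)
  10 : (2,2)
  11 : (2,3)
  12 : (3,0)
  13 : (3,1)
  14 : (3,2)
  15 : (3,3)
  16 : (4,0)
  17 : (4,1)
  18 : (4,2)
  19 : (4,3)
  20 : (5,0)
  21 : (5,1)
  22 : (5,2)
  23 : (5,3)
distinct pairs in image: 24 / 24 needed
  → bijection onto A×B; projections well-typed.

Answer: VALID PRODUCT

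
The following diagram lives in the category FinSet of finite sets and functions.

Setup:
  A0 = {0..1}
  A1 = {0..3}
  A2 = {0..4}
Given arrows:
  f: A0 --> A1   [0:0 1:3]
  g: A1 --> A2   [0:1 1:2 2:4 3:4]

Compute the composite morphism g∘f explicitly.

Answer: [0:1 1:4]

Trace:
  0 f-->0 g-->1
  1 f-->3 g-->4
composite: [0:1 1:4]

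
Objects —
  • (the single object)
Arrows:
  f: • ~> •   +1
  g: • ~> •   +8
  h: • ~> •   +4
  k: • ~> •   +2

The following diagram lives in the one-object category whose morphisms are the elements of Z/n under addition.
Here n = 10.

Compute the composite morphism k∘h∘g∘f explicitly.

  0 +1≡1 +8≡9 +4≡3 +2≡5  (mod 10)
composite: +5

Answer: +5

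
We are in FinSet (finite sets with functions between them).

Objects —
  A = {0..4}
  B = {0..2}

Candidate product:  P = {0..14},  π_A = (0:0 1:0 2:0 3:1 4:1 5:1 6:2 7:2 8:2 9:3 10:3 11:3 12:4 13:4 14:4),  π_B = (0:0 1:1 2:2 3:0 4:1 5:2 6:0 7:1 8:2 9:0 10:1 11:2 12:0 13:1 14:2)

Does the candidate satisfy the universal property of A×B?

Answer: VALID PRODUCT

Trace:
|A|·|B| = 5·3 = 15;  |P| = 15
Check the pairing map k ↦ (π_A(k), π_B(k)):
  0 : (0,0)
  1 : (0,1)
  2 : (0,2)
  3 : (1,0)
  4 : (1,1)
  5 : (1,2)
  6 : (2,0)
  7 : (2,1)
  8 : (2,2)
  9 : (3,0)
  10 : (3,1)
  11 : (3,2)
  12 : (4,0)
  13 : (4,1)
  14 : (4,2)
distinct pairs in image: 15 / 15 needed
  → bijection onto A×B; projections well-typed.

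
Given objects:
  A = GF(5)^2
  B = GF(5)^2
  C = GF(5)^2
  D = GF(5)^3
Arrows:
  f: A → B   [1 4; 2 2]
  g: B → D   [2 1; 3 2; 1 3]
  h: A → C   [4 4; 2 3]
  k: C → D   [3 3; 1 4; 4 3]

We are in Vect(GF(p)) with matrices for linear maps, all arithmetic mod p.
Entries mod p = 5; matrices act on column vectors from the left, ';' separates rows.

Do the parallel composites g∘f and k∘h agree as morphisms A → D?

Path 1 = f;g:
  e0=(1,0) f→(1,2) g→(4,2,2)
  e1=(0,1) f→(4,2) g→(0,1,0)
  result₁ = [4 0; 2 1; 2 0]
Path 2 = h;k:
  e0=(1,0) h→(4,2) k→(3,2,2)
  e1=(0,1) h→(4,3) k→(1,1,0)
  result₂ = [3 1; 2 1; 2 0]
Equal? distinct morphisms ✗

Answer: DOES NOT COMMUTE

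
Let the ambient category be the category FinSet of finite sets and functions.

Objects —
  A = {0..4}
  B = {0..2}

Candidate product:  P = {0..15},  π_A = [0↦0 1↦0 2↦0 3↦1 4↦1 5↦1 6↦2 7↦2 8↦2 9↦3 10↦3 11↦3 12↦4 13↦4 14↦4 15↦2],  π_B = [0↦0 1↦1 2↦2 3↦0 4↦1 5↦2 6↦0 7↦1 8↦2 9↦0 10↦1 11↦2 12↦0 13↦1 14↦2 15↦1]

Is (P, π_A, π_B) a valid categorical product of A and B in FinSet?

Answer: NOT A VALID PRODUCT — |P|=16 ≠ |A|·|B|=15

Work:
|A|·|B| = 5·3 = 15;  |P| = 16
  → cardinalities differ; no bijection possible.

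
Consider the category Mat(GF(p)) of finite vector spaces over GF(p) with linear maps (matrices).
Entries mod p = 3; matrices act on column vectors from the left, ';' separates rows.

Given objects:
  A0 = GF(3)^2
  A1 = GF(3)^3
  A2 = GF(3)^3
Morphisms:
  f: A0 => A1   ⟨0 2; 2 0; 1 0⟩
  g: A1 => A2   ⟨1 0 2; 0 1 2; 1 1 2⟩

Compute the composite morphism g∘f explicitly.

  e0=[1,0] f=>[0,2,1] g=>[2,1,1]
  e1=[0,1] f=>[2,0,0] g=>[2,0,2]
result: ⟨2 2; 1 0; 1 2⟩

Answer: ⟨2 2; 1 0; 1 2⟩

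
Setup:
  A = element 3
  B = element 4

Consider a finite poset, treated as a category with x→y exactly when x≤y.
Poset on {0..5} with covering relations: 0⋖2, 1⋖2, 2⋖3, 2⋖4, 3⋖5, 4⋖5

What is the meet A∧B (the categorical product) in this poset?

Lower bounds of A=3 and B=4: {0,1,2}
  0 ≤ 2
  1 ≤ 2
  2 ≤ 2
glb = 2

Answer: A∧B = 2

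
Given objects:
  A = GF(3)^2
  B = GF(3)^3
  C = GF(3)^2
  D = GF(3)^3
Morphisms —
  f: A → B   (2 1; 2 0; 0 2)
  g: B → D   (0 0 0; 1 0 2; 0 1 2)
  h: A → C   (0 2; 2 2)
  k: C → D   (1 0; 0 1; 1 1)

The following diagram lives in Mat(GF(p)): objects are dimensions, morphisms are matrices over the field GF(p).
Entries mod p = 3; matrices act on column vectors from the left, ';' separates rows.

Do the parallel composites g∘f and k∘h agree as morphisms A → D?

Path 1 = f;g:
  e0=(1,0) f→(2,2,0) g→(0,2,2)
  e1=(0,1) f→(1,0,2) g→(0,2,1)
  result₁ = (0 0; 2 2; 2 1)
Path 2 = h;k:
  e0=(1,0) h→(0,2) k→(0,2,2)
  e1=(0,1) h→(2,2) k→(2,2,1)
  result₂ = (0 2; 2 2; 2 1)
Equal? NO — does not commute

Answer: DOES NOT COMMUTE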